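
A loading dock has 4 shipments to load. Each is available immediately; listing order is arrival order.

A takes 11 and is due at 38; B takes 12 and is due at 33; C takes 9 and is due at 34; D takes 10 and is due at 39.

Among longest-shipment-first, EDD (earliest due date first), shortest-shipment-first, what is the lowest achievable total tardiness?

LPT (decreasing processing time): B A D C.
B: 0→12, due 33, tardiness 0
A: 12→23, due 38, tardiness 0
D: 23→33, due 39, tardiness 0
C: 33→42, due 34, tardiness 8
Sum = 0+0+0+8 = 8.
EDD (increasing due date): B C A D.
B: 0→12, due 33, tardiness 0
C: 12→21, due 34, tardiness 0
A: 21→32, due 38, tardiness 0
D: 32→42, due 39, tardiness 3
Sum = 0+0+0+3 = 3.
SPT (increasing processing time): C D A B.
C: 0→9, due 34, tardiness 0
D: 9→19, due 39, tardiness 0
A: 19→30, due 38, tardiness 0
B: 30→42, due 33, tardiness 9
Sum = 0+0+0+9 = 9.
LPT 8, EDD 3, SPT 9 → minimum 3.

3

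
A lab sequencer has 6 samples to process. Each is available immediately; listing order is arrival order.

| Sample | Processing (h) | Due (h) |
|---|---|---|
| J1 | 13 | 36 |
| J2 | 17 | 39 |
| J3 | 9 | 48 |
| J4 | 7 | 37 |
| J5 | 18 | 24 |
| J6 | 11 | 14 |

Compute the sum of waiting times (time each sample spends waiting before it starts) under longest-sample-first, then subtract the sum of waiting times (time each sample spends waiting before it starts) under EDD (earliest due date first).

LPT (decreasing processing time): J5 J2 J1 J6 J3 J4.
J5: waits 0, runs 0→18
J2: waits 18, runs 18→35
J1: waits 35, runs 35→48
J6: waits 48, runs 48→59
J3: waits 59, runs 59→68
J4: waits 68, runs 68→75
Sum = 0+18+35+48+59+68 = 228.
EDD (increasing due date): J6 J5 J1 J4 J2 J3.
J6: waits 0, runs 0→11
J5: waits 11, runs 11→29
J1: waits 29, runs 29→42
J4: waits 42, runs 42→49
J2: waits 49, runs 49→66
J3: waits 66, runs 66→75
Sum = 0+11+29+42+49+66 = 197.
Difference = 228 − 197 = 31.

31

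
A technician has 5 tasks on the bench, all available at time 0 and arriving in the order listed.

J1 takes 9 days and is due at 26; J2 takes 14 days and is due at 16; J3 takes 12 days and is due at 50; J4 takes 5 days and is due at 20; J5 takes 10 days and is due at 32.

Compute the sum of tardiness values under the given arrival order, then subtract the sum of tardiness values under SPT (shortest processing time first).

11

FIFO (arrival order): J1 J2 J3 J4 J5.
J1: 0→9, due 26, tardiness 0
J2: 9→23, due 16, tardiness 7
J3: 23→35, due 50, tardiness 0
J4: 35→40, due 20, tardiness 20
J5: 40→50, due 32, tardiness 18
Sum = 0+7+0+20+18 = 45.
SPT (increasing processing time): J4 J1 J5 J3 J2.
J4: 0→5, due 20, tardiness 0
J1: 5→14, due 26, tardiness 0
J5: 14→24, due 32, tardiness 0
J3: 24→36, due 50, tardiness 0
J2: 36→50, due 16, tardiness 34
Sum = 0+0+0+0+34 = 34.
Difference = 45 − 34 = 11.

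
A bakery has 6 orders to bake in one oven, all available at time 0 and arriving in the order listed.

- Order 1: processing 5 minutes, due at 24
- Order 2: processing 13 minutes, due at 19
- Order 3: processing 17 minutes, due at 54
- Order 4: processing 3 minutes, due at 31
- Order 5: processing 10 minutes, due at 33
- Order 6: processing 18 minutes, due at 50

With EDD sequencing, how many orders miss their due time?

1

EDD (increasing due date): Order 2 Order 1 Order 4 Order 5 Order 6 Order 3.
Order 2: 0→13, due 19, tardiness 0
Order 1: 13→18, due 24, tardiness 0
Order 4: 18→21, due 31, tardiness 0
Order 5: 21→31, due 33, tardiness 0
Order 6: 31→49, due 50, tardiness 0
Order 3: 49→66, due 54, tardiness 12
Late orders: 1.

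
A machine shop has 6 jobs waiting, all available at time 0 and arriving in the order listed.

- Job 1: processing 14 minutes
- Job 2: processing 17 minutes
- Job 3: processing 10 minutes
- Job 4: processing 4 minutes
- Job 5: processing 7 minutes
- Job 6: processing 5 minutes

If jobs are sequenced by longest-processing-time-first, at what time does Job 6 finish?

LPT (decreasing processing time): Job 2 Job 1 Job 3 Job 5 Job 6 Job 4.
Job 2: 0→17
Job 1: 17→31
Job 3: 31→41
Job 5: 41→48
Job 6: 48→53

53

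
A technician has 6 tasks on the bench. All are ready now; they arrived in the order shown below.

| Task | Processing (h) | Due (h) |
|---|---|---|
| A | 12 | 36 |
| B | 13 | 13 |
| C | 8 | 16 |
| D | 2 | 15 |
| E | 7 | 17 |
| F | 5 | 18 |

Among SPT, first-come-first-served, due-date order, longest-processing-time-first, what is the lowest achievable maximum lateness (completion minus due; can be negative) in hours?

SPT (increasing processing time): D F E C A B.
D: 0→2, due 15, lateness -13
F: 2→7, due 18, lateness -11
E: 7→14, due 17, lateness -3
C: 14→22, due 16, lateness 6
A: 22→34, due 36, lateness -2
B: 34→47, due 13, lateness 34
Maximum = 34.
FIFO (arrival order): A B C D E F.
A: 0→12, due 36, lateness -24
B: 12→25, due 13, lateness 12
C: 25→33, due 16, lateness 17
D: 33→35, due 15, lateness 20
E: 35→42, due 17, lateness 25
F: 42→47, due 18, lateness 29
Maximum = 29.
EDD (increasing due date): B D C E F A.
B: 0→13, due 13, lateness 0
D: 13→15, due 15, lateness 0
C: 15→23, due 16, lateness 7
E: 23→30, due 17, lateness 13
F: 30→35, due 18, lateness 17
A: 35→47, due 36, lateness 11
Maximum = 17.
LPT (decreasing processing time): B A C E F D.
B: 0→13, due 13, lateness 0
A: 13→25, due 36, lateness -11
C: 25→33, due 16, lateness 17
E: 33→40, due 17, lateness 23
F: 40→45, due 18, lateness 27
D: 45→47, due 15, lateness 32
Maximum = 32.
SPT 34, FIFO 29, EDD 17, LPT 32 → minimum 17.

17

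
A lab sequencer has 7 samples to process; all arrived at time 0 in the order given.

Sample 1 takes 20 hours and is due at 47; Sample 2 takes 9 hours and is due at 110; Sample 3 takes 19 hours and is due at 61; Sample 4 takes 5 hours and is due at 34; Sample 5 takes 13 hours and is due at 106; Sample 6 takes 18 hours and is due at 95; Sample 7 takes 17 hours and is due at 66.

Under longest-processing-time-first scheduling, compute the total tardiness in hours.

75

LPT (decreasing processing time): Sample 1 Sample 3 Sample 6 Sample 7 Sample 5 Sample 2 Sample 4.
Sample 1: 0→20, due 47, tardiness 0
Sample 3: 20→39, due 61, tardiness 0
Sample 6: 39→57, due 95, tardiness 0
Sample 7: 57→74, due 66, tardiness 8
Sample 5: 74→87, due 106, tardiness 0
Sample 2: 87→96, due 110, tardiness 0
Sample 4: 96→101, due 34, tardiness 67
Sum = 0+0+0+8+0+0+67 = 75.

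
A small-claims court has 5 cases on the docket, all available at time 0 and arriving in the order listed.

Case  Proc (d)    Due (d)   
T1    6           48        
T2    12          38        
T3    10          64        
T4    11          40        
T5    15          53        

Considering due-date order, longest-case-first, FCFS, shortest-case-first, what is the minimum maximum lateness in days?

-9

EDD (increasing due date): T2 T4 T1 T5 T3.
T2: 0→12, due 38, lateness -26
T4: 12→23, due 40, lateness -17
T1: 23→29, due 48, lateness -19
T5: 29→44, due 53, lateness -9
T3: 44→54, due 64, lateness -10
Maximum = -9.
LPT (decreasing processing time): T5 T2 T4 T3 T1.
T5: 0→15, due 53, lateness -38
T2: 15→27, due 38, lateness -11
T4: 27→38, due 40, lateness -2
T3: 38→48, due 64, lateness -16
T1: 48→54, due 48, lateness 6
Maximum = 6.
FIFO (arrival order): T1 T2 T3 T4 T5.
T1: 0→6, due 48, lateness -42
T2: 6→18, due 38, lateness -20
T3: 18→28, due 64, lateness -36
T4: 28→39, due 40, lateness -1
T5: 39→54, due 53, lateness 1
Maximum = 1.
SPT (increasing processing time): T1 T3 T4 T2 T5.
T1: 0→6, due 48, lateness -42
T3: 6→16, due 64, lateness -48
T4: 16→27, due 40, lateness -13
T2: 27→39, due 38, lateness 1
T5: 39→54, due 53, lateness 1
Maximum = 1.
EDD -9, LPT 6, FIFO 1, SPT 1 → minimum -9.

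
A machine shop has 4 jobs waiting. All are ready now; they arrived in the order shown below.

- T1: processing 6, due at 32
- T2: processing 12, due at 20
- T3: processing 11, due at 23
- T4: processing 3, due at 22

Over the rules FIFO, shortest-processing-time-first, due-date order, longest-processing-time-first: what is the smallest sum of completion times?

FIFO (arrival order): T1 T2 T3 T4.
T1: 0→6
T2: 6→18
T3: 18→29
T4: 29→32
Sum = 6+18+29+32 = 85.
SPT (increasing processing time): T4 T1 T3 T2.
T4: 0→3
T1: 3→9
T3: 9→20
T2: 20→32
Sum = 3+9+20+32 = 64.
EDD (increasing due date): T2 T4 T3 T1.
T2: 0→12
T4: 12→15
T3: 15→26
T1: 26→32
Sum = 12+15+26+32 = 85.
LPT (decreasing processing time): T2 T3 T1 T4.
T2: 0→12
T3: 12→23
T1: 23→29
T4: 29→32
Sum = 12+23+29+32 = 96.
FIFO 85, SPT 64, EDD 85, LPT 96 → minimum 64.

64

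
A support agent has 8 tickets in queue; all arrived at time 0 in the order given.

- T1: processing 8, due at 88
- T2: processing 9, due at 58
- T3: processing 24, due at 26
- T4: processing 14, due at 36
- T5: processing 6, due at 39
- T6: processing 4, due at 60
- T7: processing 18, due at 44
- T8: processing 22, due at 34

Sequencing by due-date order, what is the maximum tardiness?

40

EDD (increasing due date): T3 T8 T4 T5 T7 T2 T6 T1.
T3: 0→24, due 26, tardiness 0
T8: 24→46, due 34, tardiness 12
T4: 46→60, due 36, tardiness 24
T5: 60→66, due 39, tardiness 27
T7: 66→84, due 44, tardiness 40
T2: 84→93, due 58, tardiness 35
T6: 93→97, due 60, tardiness 37
T1: 97→105, due 88, tardiness 17
Maximum = 40.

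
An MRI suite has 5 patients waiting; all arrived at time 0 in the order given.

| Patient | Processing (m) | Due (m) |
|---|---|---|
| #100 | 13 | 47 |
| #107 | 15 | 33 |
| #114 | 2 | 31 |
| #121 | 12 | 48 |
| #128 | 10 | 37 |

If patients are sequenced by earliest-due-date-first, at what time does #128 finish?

EDD (increasing due date): #114 #107 #128 #100 #121.
#114: 0→2
#107: 2→17
#128: 17→27

27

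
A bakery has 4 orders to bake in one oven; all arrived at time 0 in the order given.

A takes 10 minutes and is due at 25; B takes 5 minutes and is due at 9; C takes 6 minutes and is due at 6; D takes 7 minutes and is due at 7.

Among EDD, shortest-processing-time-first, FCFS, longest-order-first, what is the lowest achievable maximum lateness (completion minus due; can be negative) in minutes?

EDD (increasing due date): C D B A.
C: 0→6, due 6, lateness 0
D: 6→13, due 7, lateness 6
B: 13→18, due 9, lateness 9
A: 18→28, due 25, lateness 3
Maximum = 9.
SPT (increasing processing time): B C D A.
B: 0→5, due 9, lateness -4
C: 5→11, due 6, lateness 5
D: 11→18, due 7, lateness 11
A: 18→28, due 25, lateness 3
Maximum = 11.
FIFO (arrival order): A B C D.
A: 0→10, due 25, lateness -15
B: 10→15, due 9, lateness 6
C: 15→21, due 6, lateness 15
D: 21→28, due 7, lateness 21
Maximum = 21.
LPT (decreasing processing time): A D C B.
A: 0→10, due 25, lateness -15
D: 10→17, due 7, lateness 10
C: 17→23, due 6, lateness 17
B: 23→28, due 9, lateness 19
Maximum = 19.
EDD 9, SPT 11, FIFO 21, LPT 19 → minimum 9.

9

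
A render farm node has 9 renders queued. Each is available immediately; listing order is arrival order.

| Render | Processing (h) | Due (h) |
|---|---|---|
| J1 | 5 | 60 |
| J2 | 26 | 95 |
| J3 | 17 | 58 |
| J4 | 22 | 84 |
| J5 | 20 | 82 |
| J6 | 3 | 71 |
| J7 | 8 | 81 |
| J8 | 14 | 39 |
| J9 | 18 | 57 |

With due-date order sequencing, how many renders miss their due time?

EDD (increasing due date): J8 J9 J3 J1 J6 J7 J5 J4 J2.
J8: 0→14, due 39, tardiness 0
J9: 14→32, due 57, tardiness 0
J3: 32→49, due 58, tardiness 0
J1: 49→54, due 60, tardiness 0
J6: 54→57, due 71, tardiness 0
J7: 57→65, due 81, tardiness 0
J5: 65→85, due 82, tardiness 3
J4: 85→107, due 84, tardiness 23
J2: 107→133, due 95, tardiness 38
Late renders: 3.

3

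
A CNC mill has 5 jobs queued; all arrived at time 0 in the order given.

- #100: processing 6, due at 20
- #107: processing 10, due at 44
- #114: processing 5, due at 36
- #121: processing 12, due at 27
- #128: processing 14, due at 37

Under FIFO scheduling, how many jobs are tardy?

2

FIFO (arrival order): #100 #107 #114 #121 #128.
#100: 0→6, due 20, tardiness 0
#107: 6→16, due 44, tardiness 0
#114: 16→21, due 36, tardiness 0
#121: 21→33, due 27, tardiness 6
#128: 33→47, due 37, tardiness 10
Late jobs: 2.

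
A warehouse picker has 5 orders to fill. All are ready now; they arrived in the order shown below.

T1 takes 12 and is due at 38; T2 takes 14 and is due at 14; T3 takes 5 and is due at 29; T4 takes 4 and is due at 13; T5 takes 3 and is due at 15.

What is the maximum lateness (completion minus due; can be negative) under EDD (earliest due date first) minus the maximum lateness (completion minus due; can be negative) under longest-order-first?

-17

EDD (increasing due date): T4 T2 T5 T3 T1.
T4: 0→4, due 13, lateness -9
T2: 4→18, due 14, lateness 4
T5: 18→21, due 15, lateness 6
T3: 21→26, due 29, lateness -3
T1: 26→38, due 38, lateness 0
Maximum = 6.
LPT (decreasing processing time): T2 T1 T3 T4 T5.
T2: 0→14, due 14, lateness 0
T1: 14→26, due 38, lateness -12
T3: 26→31, due 29, lateness 2
T4: 31→35, due 13, lateness 22
T5: 35→38, due 15, lateness 23
Maximum = 23.
Difference = 6 − 23 = -17.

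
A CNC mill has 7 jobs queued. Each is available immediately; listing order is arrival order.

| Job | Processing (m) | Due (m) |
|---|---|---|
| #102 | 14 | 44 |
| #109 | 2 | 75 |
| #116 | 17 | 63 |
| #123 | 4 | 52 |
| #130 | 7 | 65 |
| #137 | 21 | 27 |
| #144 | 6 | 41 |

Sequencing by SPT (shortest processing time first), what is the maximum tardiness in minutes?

44

SPT (increasing processing time): #109 #123 #144 #130 #102 #116 #137.
#109: 0→2, due 75, tardiness 0
#123: 2→6, due 52, tardiness 0
#144: 6→12, due 41, tardiness 0
#130: 12→19, due 65, tardiness 0
#102: 19→33, due 44, tardiness 0
#116: 33→50, due 63, tardiness 0
#137: 50→71, due 27, tardiness 44
Maximum = 44.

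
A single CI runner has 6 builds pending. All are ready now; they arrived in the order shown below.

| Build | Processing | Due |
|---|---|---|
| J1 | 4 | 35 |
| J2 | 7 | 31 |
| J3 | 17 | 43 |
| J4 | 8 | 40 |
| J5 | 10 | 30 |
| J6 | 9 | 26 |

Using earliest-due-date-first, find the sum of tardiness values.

12

EDD (increasing due date): J6 J5 J2 J1 J4 J3.
J6: 0→9, due 26, tardiness 0
J5: 9→19, due 30, tardiness 0
J2: 19→26, due 31, tardiness 0
J1: 26→30, due 35, tardiness 0
J4: 30→38, due 40, tardiness 0
J3: 38→55, due 43, tardiness 12
Sum = 0+0+0+0+0+12 = 12.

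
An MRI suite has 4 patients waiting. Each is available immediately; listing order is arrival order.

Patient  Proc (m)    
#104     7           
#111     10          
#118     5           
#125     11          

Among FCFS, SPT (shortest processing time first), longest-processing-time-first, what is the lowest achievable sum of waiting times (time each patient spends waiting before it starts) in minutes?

FIFO (arrival order): #104 #111 #118 #125.
#104: waits 0, runs 0→7
#111: waits 7, runs 7→17
#118: waits 17, runs 17→22
#125: waits 22, runs 22→33
Sum = 0+7+17+22 = 46.
SPT (increasing processing time): #118 #104 #111 #125.
#118: waits 0, runs 0→5
#104: waits 5, runs 5→12
#111: waits 12, runs 12→22
#125: waits 22, runs 22→33
Sum = 0+5+12+22 = 39.
LPT (decreasing processing time): #125 #111 #104 #118.
#125: waits 0, runs 0→11
#111: waits 11, runs 11→21
#104: waits 21, runs 21→28
#118: waits 28, runs 28→33
Sum = 0+11+21+28 = 60.
FIFO 46, SPT 39, LPT 60 → minimum 39.

39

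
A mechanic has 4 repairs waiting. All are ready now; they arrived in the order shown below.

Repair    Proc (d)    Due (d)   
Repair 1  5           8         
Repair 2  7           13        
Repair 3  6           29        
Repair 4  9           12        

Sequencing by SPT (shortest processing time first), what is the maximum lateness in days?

SPT (increasing processing time): Repair 1 Repair 3 Repair 2 Repair 4.
Repair 1: 0→5, due 8, lateness -3
Repair 3: 5→11, due 29, lateness -18
Repair 2: 11→18, due 13, lateness 5
Repair 4: 18→27, due 12, lateness 15
Maximum = 15.

15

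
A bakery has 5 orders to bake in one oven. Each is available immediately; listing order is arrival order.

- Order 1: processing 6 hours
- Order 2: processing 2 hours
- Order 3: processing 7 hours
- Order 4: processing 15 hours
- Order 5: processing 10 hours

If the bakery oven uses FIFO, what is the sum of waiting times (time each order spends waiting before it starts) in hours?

FIFO (arrival order): Order 1 Order 2 Order 3 Order 4 Order 5.
Order 1: waits 0, runs 0→6
Order 2: waits 6, runs 6→8
Order 3: waits 8, runs 8→15
Order 4: waits 15, runs 15→30
Order 5: waits 30, runs 30→40
Sum = 0+6+8+15+30 = 59.

59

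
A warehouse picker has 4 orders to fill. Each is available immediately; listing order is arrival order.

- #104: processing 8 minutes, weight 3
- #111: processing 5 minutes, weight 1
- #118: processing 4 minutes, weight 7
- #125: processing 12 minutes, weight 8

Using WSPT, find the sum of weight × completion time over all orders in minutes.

257

WSPT (decreasing weight/processing-time ratio): #118 #125 #104 #111.
#118: finishes 4, weight 7, w·C = 28
#125: finishes 16, weight 8, w·C = 128
#104: finishes 24, weight 3, w·C = 72
#111: finishes 29, weight 1, w·C = 29
Sum = 28+128+72+29 = 257.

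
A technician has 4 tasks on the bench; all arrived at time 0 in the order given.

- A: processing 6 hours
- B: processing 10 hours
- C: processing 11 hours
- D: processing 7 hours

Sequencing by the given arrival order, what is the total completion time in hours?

FIFO (arrival order): A B C D.
A: 0→6
B: 6→16
C: 16→27
D: 27→34
Sum = 6+16+27+34 = 83.

83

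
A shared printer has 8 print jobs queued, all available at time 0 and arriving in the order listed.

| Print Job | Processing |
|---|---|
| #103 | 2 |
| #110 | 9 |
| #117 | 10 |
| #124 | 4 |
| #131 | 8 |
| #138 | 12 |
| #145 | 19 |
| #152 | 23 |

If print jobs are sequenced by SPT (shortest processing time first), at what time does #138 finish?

45

SPT (increasing processing time): #103 #124 #131 #110 #117 #138 #145 #152.
#103: 0→2
#124: 2→6
#131: 6→14
#110: 14→23
#117: 23→33
#138: 33→45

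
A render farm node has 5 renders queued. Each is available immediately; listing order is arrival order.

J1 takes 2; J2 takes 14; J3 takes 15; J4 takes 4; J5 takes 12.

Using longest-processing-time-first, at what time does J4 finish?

45

LPT (decreasing processing time): J3 J2 J5 J4 J1.
J3: 0→15
J2: 15→29
J5: 29→41
J4: 41→45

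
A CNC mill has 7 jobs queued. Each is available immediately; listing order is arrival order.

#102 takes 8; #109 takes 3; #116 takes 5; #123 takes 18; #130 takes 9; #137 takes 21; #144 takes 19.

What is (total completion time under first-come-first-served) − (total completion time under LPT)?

-165

FIFO (arrival order): #102 #109 #116 #123 #130 #137 #144.
#102: 0→8
#109: 8→11
#116: 11→16
#123: 16→34
#130: 34→43
#137: 43→64
#144: 64→83
Sum = 8+11+16+34+43+64+83 = 259.
LPT (decreasing processing time): #137 #144 #123 #130 #102 #116 #109.
#137: 0→21
#144: 21→40
#123: 40→58
#130: 58→67
#102: 67→75
#116: 75→80
#109: 80→83
Sum = 21+40+58+67+75+80+83 = 424.
Difference = 259 − 424 = -165.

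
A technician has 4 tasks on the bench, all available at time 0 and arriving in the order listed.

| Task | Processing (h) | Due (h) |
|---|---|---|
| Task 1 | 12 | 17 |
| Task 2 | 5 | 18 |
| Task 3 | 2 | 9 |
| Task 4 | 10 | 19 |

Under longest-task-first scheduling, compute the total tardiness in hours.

LPT (decreasing processing time): Task 1 Task 4 Task 2 Task 3.
Task 1: 0→12, due 17, tardiness 0
Task 4: 12→22, due 19, tardiness 3
Task 2: 22→27, due 18, tardiness 9
Task 3: 27→29, due 9, tardiness 20
Sum = 0+3+9+20 = 32.

32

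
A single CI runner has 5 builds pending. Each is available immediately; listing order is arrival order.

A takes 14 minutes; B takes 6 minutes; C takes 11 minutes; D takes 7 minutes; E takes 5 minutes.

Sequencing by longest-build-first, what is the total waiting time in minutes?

109

LPT (decreasing processing time): A C D B E.
A: waits 0, runs 0→14
C: waits 14, runs 14→25
D: waits 25, runs 25→32
B: waits 32, runs 32→38
E: waits 38, runs 38→43
Sum = 0+14+25+32+38 = 109.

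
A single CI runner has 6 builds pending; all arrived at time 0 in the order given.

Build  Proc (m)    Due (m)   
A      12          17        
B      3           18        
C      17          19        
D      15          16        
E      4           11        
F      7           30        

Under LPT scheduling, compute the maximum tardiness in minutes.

LPT (decreasing processing time): C D A F E B.
C: 0→17, due 19, tardiness 0
D: 17→32, due 16, tardiness 16
A: 32→44, due 17, tardiness 27
F: 44→51, due 30, tardiness 21
E: 51→55, due 11, tardiness 44
B: 55→58, due 18, tardiness 40
Maximum = 44.

44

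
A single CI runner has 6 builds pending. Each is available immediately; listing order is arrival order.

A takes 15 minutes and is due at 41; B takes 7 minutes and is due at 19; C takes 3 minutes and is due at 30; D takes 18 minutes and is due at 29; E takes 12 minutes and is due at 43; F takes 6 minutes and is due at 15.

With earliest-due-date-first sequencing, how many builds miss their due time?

EDD (increasing due date): F B D C A E.
F: 0→6, due 15, tardiness 0
B: 6→13, due 19, tardiness 0
D: 13→31, due 29, tardiness 2
C: 31→34, due 30, tardiness 4
A: 34→49, due 41, tardiness 8
E: 49→61, due 43, tardiness 18
Late builds: 4.

4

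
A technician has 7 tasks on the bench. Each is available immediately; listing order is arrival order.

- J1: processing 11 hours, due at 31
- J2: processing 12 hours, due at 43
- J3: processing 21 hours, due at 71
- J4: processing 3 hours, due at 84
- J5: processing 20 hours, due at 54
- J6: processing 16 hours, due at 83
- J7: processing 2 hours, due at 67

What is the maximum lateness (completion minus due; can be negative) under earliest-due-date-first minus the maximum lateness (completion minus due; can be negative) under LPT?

-48

EDD (increasing due date): J1 J2 J5 J7 J3 J6 J4.
J1: 0→11, due 31, lateness -20
J2: 11→23, due 43, lateness -20
J5: 23→43, due 54, lateness -11
J7: 43→45, due 67, lateness -22
J3: 45→66, due 71, lateness -5
J6: 66→82, due 83, lateness -1
J4: 82→85, due 84, lateness 1
Maximum = 1.
LPT (decreasing processing time): J3 J5 J6 J2 J1 J4 J7.
J3: 0→21, due 71, lateness -50
J5: 21→41, due 54, lateness -13
J6: 41→57, due 83, lateness -26
J2: 57→69, due 43, lateness 26
J1: 69→80, due 31, lateness 49
J4: 80→83, due 84, lateness -1
J7: 83→85, due 67, lateness 18
Maximum = 49.
Difference = 1 − 49 = -48.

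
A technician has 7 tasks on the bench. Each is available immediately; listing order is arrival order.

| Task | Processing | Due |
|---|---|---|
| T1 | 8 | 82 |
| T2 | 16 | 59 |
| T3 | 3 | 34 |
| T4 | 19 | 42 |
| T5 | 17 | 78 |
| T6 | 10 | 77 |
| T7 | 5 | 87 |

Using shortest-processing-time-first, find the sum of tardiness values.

SPT (increasing processing time): T3 T7 T1 T6 T2 T5 T4.
T3: 0→3, due 34, tardiness 0
T7: 3→8, due 87, tardiness 0
T1: 8→16, due 82, tardiness 0
T6: 16→26, due 77, tardiness 0
T2: 26→42, due 59, tardiness 0
T5: 42→59, due 78, tardiness 0
T4: 59→78, due 42, tardiness 36
Sum = 0+0+0+0+0+0+36 = 36.

36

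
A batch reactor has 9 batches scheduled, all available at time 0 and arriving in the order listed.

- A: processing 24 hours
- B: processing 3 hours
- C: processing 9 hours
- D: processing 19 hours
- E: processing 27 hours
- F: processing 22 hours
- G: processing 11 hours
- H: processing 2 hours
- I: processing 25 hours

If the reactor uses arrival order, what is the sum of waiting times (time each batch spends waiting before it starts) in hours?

560

FIFO (arrival order): A B C D E F G H I.
A: waits 0, runs 0→24
B: waits 24, runs 24→27
C: waits 27, runs 27→36
D: waits 36, runs 36→55
E: waits 55, runs 55→82
F: waits 82, runs 82→104
G: waits 104, runs 104→115
H: waits 115, runs 115→117
I: waits 117, runs 117→142
Sum = 0+24+27+36+55+82+104+115+117 = 560.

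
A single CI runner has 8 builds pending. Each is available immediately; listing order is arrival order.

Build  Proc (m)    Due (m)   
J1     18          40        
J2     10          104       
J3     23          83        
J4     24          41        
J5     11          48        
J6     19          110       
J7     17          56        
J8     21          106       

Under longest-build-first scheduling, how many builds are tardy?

LPT (decreasing processing time): J4 J3 J8 J6 J1 J7 J5 J2.
J4: 0→24, due 41, tardiness 0
J3: 24→47, due 83, tardiness 0
J8: 47→68, due 106, tardiness 0
J6: 68→87, due 110, tardiness 0
J1: 87→105, due 40, tardiness 65
J7: 105→122, due 56, tardiness 66
J5: 122→133, due 48, tardiness 85
J2: 133→143, due 104, tardiness 39
Late builds: 4.

4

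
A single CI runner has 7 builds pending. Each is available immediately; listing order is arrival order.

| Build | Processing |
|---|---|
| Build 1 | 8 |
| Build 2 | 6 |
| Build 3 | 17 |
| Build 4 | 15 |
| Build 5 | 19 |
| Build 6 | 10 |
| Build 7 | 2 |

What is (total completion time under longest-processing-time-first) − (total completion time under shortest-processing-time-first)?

160

LPT (decreasing processing time): Build 5 Build 3 Build 4 Build 6 Build 1 Build 2 Build 7.
Build 5: 0→19
Build 3: 19→36
Build 4: 36→51
Build 6: 51→61
Build 1: 61→69
Build 2: 69→75
Build 7: 75→77
Sum = 19+36+51+61+69+75+77 = 388.
SPT (increasing processing time): Build 7 Build 2 Build 1 Build 6 Build 4 Build 3 Build 5.
Build 7: 0→2
Build 2: 2→8
Build 1: 8→16
Build 6: 16→26
Build 4: 26→41
Build 3: 41→58
Build 5: 58→77
Sum = 2+8+16+26+41+58+77 = 228.
Difference = 388 − 228 = 160.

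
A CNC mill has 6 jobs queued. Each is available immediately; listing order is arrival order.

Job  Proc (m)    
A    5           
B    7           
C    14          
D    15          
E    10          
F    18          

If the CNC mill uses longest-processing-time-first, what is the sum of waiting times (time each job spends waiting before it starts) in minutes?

LPT (decreasing processing time): F D C E B A.
F: waits 0, runs 0→18
D: waits 18, runs 18→33
C: waits 33, runs 33→47
E: waits 47, runs 47→57
B: waits 57, runs 57→64
A: waits 64, runs 64→69
Sum = 0+18+33+47+57+64 = 219.

219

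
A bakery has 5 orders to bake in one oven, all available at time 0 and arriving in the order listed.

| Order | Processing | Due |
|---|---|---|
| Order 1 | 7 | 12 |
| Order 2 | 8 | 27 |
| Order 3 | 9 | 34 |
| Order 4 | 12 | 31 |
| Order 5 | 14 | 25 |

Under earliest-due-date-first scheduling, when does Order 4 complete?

41

EDD (increasing due date): Order 1 Order 5 Order 2 Order 4 Order 3.
Order 1: 0→7
Order 5: 7→21
Order 2: 21→29
Order 4: 29→41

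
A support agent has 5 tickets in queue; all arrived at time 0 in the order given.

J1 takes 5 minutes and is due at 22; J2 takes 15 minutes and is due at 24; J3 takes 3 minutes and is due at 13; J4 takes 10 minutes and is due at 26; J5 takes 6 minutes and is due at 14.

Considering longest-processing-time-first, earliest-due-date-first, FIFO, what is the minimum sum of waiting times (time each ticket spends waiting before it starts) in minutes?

55

LPT (decreasing processing time): J2 J4 J5 J1 J3.
J2: waits 0, runs 0→15
J4: waits 15, runs 15→25
J5: waits 25, runs 25→31
J1: waits 31, runs 31→36
J3: waits 36, runs 36→39
Sum = 0+15+25+31+36 = 107.
EDD (increasing due date): J3 J5 J1 J2 J4.
J3: waits 0, runs 0→3
J5: waits 3, runs 3→9
J1: waits 9, runs 9→14
J2: waits 14, runs 14→29
J4: waits 29, runs 29→39
Sum = 0+3+9+14+29 = 55.
FIFO (arrival order): J1 J2 J3 J4 J5.
J1: waits 0, runs 0→5
J2: waits 5, runs 5→20
J3: waits 20, runs 20→23
J4: waits 23, runs 23→33
J5: waits 33, runs 33→39
Sum = 0+5+20+23+33 = 81.
LPT 107, EDD 55, FIFO 81 → minimum 55.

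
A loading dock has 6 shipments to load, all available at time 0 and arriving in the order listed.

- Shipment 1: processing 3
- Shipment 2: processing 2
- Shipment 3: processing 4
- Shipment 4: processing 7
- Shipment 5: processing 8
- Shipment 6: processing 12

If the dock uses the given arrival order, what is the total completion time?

FIFO (arrival order): Shipment 1 Shipment 2 Shipment 3 Shipment 4 Shipment 5 Shipment 6.
Shipment 1: 0→3
Shipment 2: 3→5
Shipment 3: 5→9
Shipment 4: 9→16
Shipment 5: 16→24
Shipment 6: 24→36
Sum = 3+5+9+16+24+36 = 93.

93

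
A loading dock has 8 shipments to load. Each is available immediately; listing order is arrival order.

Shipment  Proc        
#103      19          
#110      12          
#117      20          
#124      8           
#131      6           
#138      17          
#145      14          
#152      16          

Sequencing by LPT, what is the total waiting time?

LPT (decreasing processing time): #117 #103 #138 #152 #145 #110 #124 #131.
#117: waits 0, runs 0→20
#103: waits 20, runs 20→39
#138: waits 39, runs 39→56
#152: waits 56, runs 56→72
#145: waits 72, runs 72→86
#110: waits 86, runs 86→98
#124: waits 98, runs 98→106
#131: waits 106, runs 106→112
Sum = 0+20+39+56+72+86+98+106 = 477.

477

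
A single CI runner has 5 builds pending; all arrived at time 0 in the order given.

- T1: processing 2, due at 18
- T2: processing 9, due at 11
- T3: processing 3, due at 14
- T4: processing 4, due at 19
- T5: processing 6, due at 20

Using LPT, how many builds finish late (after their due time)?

2

LPT (decreasing processing time): T2 T5 T4 T3 T1.
T2: 0→9, due 11, tardiness 0
T5: 9→15, due 20, tardiness 0
T4: 15→19, due 19, tardiness 0
T3: 19→22, due 14, tardiness 8
T1: 22→24, due 18, tardiness 6
Late builds: 2.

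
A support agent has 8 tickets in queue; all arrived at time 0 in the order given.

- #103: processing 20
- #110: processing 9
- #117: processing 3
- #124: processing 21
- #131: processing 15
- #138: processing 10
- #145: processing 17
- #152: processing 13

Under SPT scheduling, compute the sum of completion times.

384

SPT (increasing processing time): #117 #110 #138 #152 #131 #145 #103 #124.
#117: 0→3
#110: 3→12
#138: 12→22
#152: 22→35
#131: 35→50
#145: 50→67
#103: 67→87
#124: 87→108
Sum = 3+12+22+35+50+67+87+108 = 384.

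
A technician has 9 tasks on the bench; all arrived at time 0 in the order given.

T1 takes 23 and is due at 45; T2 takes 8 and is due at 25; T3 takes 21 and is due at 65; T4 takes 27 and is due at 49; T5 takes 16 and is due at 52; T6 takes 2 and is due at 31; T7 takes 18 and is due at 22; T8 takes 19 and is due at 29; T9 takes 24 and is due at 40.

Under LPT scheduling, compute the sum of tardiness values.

619

LPT (decreasing processing time): T4 T9 T1 T3 T8 T7 T5 T2 T6.
T4: 0→27, due 49, tardiness 0
T9: 27→51, due 40, tardiness 11
T1: 51→74, due 45, tardiness 29
T3: 74→95, due 65, tardiness 30
T8: 95→114, due 29, tardiness 85
T7: 114→132, due 22, tardiness 110
T5: 132→148, due 52, tardiness 96
T2: 148→156, due 25, tardiness 131
T6: 156→158, due 31, tardiness 127
Sum = 0+11+29+30+85+110+96+131+127 = 619.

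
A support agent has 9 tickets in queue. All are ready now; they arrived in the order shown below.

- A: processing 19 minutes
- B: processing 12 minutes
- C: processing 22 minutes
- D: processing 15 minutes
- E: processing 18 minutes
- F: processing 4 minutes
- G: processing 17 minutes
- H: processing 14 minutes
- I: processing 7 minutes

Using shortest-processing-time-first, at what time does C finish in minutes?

128

SPT (increasing processing time): F I B H D G E A C.
F: 0→4
I: 4→11
B: 11→23
H: 23→37
D: 37→52
G: 52→69
E: 69→87
A: 87→106
C: 106→128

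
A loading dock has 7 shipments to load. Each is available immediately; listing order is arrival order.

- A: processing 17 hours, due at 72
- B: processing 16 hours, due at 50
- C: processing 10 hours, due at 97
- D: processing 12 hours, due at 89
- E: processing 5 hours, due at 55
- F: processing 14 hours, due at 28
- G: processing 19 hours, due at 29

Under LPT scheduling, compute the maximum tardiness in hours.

38

LPT (decreasing processing time): G A B F D C E.
G: 0→19, due 29, tardiness 0
A: 19→36, due 72, tardiness 0
B: 36→52, due 50, tardiness 2
F: 52→66, due 28, tardiness 38
D: 66→78, due 89, tardiness 0
C: 78→88, due 97, tardiness 0
E: 88→93, due 55, tardiness 38
Maximum = 38.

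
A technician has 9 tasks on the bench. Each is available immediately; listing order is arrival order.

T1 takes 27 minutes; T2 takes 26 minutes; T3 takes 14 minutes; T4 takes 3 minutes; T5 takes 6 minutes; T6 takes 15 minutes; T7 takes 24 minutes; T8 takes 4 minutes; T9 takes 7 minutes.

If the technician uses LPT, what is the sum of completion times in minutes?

836

LPT (decreasing processing time): T1 T2 T7 T6 T3 T9 T5 T8 T4.
T1: 0→27
T2: 27→53
T7: 53→77
T6: 77→92
T3: 92→106
T9: 106→113
T5: 113→119
T8: 119→123
T4: 123→126
Sum = 27+53+77+92+106+113+119+123+126 = 836.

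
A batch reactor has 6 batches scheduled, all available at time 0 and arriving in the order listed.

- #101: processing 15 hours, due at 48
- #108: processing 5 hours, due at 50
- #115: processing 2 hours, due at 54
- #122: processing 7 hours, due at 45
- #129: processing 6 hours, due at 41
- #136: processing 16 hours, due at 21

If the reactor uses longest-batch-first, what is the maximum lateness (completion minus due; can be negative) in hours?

3

LPT (decreasing processing time): #136 #101 #122 #129 #108 #115.
#136: 0→16, due 21, lateness -5
#101: 16→31, due 48, lateness -17
#122: 31→38, due 45, lateness -7
#129: 38→44, due 41, lateness 3
#108: 44→49, due 50, lateness -1
#115: 49→51, due 54, lateness -3
Maximum = 3.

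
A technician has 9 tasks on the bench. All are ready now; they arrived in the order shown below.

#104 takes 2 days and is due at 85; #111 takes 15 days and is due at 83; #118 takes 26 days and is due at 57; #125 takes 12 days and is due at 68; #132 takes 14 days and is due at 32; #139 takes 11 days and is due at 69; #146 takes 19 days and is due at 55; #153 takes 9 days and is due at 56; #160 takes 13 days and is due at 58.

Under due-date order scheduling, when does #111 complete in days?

119

EDD (increasing due date): #132 #146 #153 #118 #160 #125 #139 #111 #104.
#132: 0→14
#146: 14→33
#153: 33→42
#118: 42→68
#160: 68→81
#125: 81→93
#139: 93→104
#111: 104→119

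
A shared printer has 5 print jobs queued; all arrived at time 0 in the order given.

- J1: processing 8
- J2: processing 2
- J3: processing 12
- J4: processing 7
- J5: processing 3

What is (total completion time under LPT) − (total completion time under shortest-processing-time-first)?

50

LPT (decreasing processing time): J3 J1 J4 J5 J2.
J3: 0→12
J1: 12→20
J4: 20→27
J5: 27→30
J2: 30→32
Sum = 12+20+27+30+32 = 121.
SPT (increasing processing time): J2 J5 J4 J1 J3.
J2: 0→2
J5: 2→5
J4: 5→12
J1: 12→20
J3: 20→32
Sum = 2+5+12+20+32 = 71.
Difference = 121 − 71 = 50.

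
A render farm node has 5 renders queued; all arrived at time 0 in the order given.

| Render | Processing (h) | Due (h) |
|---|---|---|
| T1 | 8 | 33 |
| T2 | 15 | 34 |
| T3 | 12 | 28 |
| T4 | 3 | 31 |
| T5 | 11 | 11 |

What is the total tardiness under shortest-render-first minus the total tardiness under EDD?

16

SPT (increasing processing time): T4 T1 T5 T3 T2.
T4: 0→3, due 31, tardiness 0
T1: 3→11, due 33, tardiness 0
T5: 11→22, due 11, tardiness 11
T3: 22→34, due 28, tardiness 6
T2: 34→49, due 34, tardiness 15
Sum = 0+0+11+6+15 = 32.
EDD (increasing due date): T5 T3 T4 T1 T2.
T5: 0→11, due 11, tardiness 0
T3: 11→23, due 28, tardiness 0
T4: 23→26, due 31, tardiness 0
T1: 26→34, due 33, tardiness 1
T2: 34→49, due 34, tardiness 15
Sum = 0+0+0+1+15 = 16.
Difference = 32 − 16 = 16.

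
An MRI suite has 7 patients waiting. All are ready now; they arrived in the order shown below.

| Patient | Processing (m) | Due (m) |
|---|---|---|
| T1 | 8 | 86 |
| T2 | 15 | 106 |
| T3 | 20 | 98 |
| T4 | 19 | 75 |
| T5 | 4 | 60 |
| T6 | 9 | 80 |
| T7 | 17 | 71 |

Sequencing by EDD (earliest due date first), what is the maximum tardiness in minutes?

EDD (increasing due date): T5 T7 T4 T6 T1 T3 T2.
T5: 0→4, due 60, tardiness 0
T7: 4→21, due 71, tardiness 0
T4: 21→40, due 75, tardiness 0
T6: 40→49, due 80, tardiness 0
T1: 49→57, due 86, tardiness 0
T3: 57→77, due 98, tardiness 0
T2: 77→92, due 106, tardiness 0
Maximum = 0.

0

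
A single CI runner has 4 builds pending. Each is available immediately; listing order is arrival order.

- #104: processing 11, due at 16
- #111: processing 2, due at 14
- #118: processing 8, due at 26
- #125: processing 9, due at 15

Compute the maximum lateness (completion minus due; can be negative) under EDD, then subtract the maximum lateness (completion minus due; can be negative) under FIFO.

EDD (increasing due date): #111 #125 #104 #118.
#111: 0→2, due 14, lateness -12
#125: 2→11, due 15, lateness -4
#104: 11→22, due 16, lateness 6
#118: 22→30, due 26, lateness 4
Maximum = 6.
FIFO (arrival order): #104 #111 #118 #125.
#104: 0→11, due 16, lateness -5
#111: 11→13, due 14, lateness -1
#118: 13→21, due 26, lateness -5
#125: 21→30, due 15, lateness 15
Maximum = 15.
Difference = 6 − 15 = -9.

-9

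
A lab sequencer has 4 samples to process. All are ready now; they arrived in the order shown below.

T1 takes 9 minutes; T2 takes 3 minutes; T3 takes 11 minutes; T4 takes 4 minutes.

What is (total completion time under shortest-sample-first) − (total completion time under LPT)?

SPT (increasing processing time): T2 T4 T1 T3.
T2: 0→3
T4: 3→7
T1: 7→16
T3: 16→27
Sum = 3+7+16+27 = 53.
LPT (decreasing processing time): T3 T1 T4 T2.
T3: 0→11
T1: 11→20
T4: 20→24
T2: 24→27
Sum = 11+20+24+27 = 82.
Difference = 53 − 82 = -29.

-29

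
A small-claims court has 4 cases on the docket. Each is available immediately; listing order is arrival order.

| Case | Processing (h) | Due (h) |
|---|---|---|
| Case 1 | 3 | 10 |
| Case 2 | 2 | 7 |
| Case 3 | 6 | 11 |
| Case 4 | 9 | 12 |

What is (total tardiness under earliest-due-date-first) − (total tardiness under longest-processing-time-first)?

EDD (increasing due date): Case 2 Case 1 Case 3 Case 4.
Case 2: 0→2, due 7, tardiness 0
Case 1: 2→5, due 10, tardiness 0
Case 3: 5→11, due 11, tardiness 0
Case 4: 11→20, due 12, tardiness 8
Sum = 0+0+0+8 = 8.
LPT (decreasing processing time): Case 4 Case 3 Case 1 Case 2.
Case 4: 0→9, due 12, tardiness 0
Case 3: 9→15, due 11, tardiness 4
Case 1: 15→18, due 10, tardiness 8
Case 2: 18→20, due 7, tardiness 13
Sum = 0+4+8+13 = 25.
Difference = 8 − 25 = -17.

-17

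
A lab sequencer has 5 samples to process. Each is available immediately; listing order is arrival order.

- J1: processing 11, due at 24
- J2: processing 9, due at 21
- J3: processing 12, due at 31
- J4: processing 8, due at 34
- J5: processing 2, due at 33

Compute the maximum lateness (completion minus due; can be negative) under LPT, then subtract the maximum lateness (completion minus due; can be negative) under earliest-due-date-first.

LPT (decreasing processing time): J3 J1 J2 J4 J5.
J3: 0→12, due 31, lateness -19
J1: 12→23, due 24, lateness -1
J2: 23→32, due 21, lateness 11
J4: 32→40, due 34, lateness 6
J5: 40→42, due 33, lateness 9
Maximum = 11.
EDD (increasing due date): J2 J1 J3 J5 J4.
J2: 0→9, due 21, lateness -12
J1: 9→20, due 24, lateness -4
J3: 20→32, due 31, lateness 1
J5: 32→34, due 33, lateness 1
J4: 34→42, due 34, lateness 8
Maximum = 8.
Difference = 11 − 8 = 3.

3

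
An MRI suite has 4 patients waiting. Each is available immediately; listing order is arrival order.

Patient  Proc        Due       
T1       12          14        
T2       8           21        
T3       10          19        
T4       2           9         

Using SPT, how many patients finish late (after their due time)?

SPT (increasing processing time): T4 T2 T3 T1.
T4: 0→2, due 9, tardiness 0
T2: 2→10, due 21, tardiness 0
T3: 10→20, due 19, tardiness 1
T1: 20→32, due 14, tardiness 18
Late patients: 2.

2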